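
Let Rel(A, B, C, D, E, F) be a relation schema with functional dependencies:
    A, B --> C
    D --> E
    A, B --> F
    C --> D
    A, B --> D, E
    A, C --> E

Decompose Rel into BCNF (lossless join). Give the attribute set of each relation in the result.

{A, B, C, F}; {C, D}; {D, E}

Candidate key of the original relation: {A, B}.
{A, B, C, D, E, F}: {D} determines {D, E} here but is not a superkey — split on D --> E, giving {D, E} and {A, B, C, D, F}.
{D, E} has no BCNF violation.
{A, B, C, D, F}: {C} determines {C, D} here but is not a superkey — split on C --> D, giving {C, D} and {A, B, C, F}.
{C, D} has no BCNF violation.
{A, B, C, F} has no BCNF violation.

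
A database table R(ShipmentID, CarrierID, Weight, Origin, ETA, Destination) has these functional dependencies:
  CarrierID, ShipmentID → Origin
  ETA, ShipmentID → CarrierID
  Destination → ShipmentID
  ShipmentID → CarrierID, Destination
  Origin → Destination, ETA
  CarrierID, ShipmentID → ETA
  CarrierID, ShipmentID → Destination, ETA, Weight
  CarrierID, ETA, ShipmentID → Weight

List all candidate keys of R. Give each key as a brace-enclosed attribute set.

{Destination}, {Origin}, {ShipmentID}

{Destination}⁺ = {CarrierID, Destination, ETA, Origin, ShipmentID, Weight}, which is every attribute, so {Destination} is a candidate key.
{Origin}⁺ = {CarrierID, Destination, ETA, Origin, ShipmentID, Weight}, which is every attribute, so {Origin} is a candidate key.
{ShipmentID}⁺ = {CarrierID, Destination, ETA, Origin, ShipmentID, Weight}, which is every attribute, so {ShipmentID} is a candidate key.
These are minimal and exhaustive — every other superkey contains one of them.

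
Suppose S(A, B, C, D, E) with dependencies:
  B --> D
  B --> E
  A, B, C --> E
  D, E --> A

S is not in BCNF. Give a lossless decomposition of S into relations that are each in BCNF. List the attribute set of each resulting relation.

Candidate key of the original relation: {B, C}.
Within {A, B, C, D, E}: {B}⁺ ∩ {A, B, C, D, E} = {A, B, D, E}, not the whole set, so B --> A, D, E violates BCNF; decompose into {A, B, D, E} and {B, C}.
Within {A, B, D, E}: {D, E}⁺ ∩ {A, B, D, E} = {A, D, E}, not the whole set, so D, E --> A violates BCNF; decompose into {A, D, E} and {B, D, E}.
{A, D, E} has no BCNF violation.
{B, D, E} has no BCNF violation.
{B, C} has no BCNF violation.

{A, D, E}; {B, C}; {B, D, E}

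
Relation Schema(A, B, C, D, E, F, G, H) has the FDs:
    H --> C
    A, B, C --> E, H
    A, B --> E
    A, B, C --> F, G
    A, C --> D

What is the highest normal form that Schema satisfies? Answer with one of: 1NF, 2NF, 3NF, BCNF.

1NF

Candidate keys: {A, B, C}, {A, B, H}. Prime attributes: {A, B, C, H}.
H --> C: {H}⁺ = {C, H}, which is not all of the attributes, so the left side is not a superkey — BCNF is violated.
A, B --> E determines the non-prime attribute {E} from a non-superkey — 3NF is violated.
{A, B} is a proper subset of the key {A, B, C}, and {A, B}⁺ contains the non-prime attribute {E} — a partial dependency, so 2NF is violated.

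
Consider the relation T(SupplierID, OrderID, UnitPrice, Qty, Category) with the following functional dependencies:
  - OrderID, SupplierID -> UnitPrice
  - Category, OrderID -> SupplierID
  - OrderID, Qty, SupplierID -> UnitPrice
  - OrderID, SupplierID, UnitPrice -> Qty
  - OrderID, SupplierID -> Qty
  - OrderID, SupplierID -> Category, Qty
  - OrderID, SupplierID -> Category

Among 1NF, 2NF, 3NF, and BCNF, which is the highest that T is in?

Candidate keys: {Category, OrderID}, {OrderID, SupplierID}. Prime attributes: {Category, OrderID, SupplierID}.
Each dependency's left side is a superkey — BCNF holds.

BCNF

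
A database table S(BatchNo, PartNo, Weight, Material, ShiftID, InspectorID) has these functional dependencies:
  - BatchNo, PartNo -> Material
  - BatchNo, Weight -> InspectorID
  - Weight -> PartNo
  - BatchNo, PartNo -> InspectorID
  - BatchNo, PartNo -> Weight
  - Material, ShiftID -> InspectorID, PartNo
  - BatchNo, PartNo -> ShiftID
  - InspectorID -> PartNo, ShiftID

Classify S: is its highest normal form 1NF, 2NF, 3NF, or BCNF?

Candidate keys: {BatchNo, InspectorID}, {BatchNo, Material, ShiftID}, {BatchNo, PartNo}, {BatchNo, Weight}. Prime attributes: {BatchNo, InspectorID, Material, PartNo, ShiftID, Weight}.
Weight -> PartNo: {Weight}⁺ = {PartNo, Weight}, which is not all of the attributes, so the left side is not a superkey — BCNF is violated.
Since {PartNo} ⊆ prime attributes and every other non-superkey FD also has a prime right side, the schema is in 3NF.

3NF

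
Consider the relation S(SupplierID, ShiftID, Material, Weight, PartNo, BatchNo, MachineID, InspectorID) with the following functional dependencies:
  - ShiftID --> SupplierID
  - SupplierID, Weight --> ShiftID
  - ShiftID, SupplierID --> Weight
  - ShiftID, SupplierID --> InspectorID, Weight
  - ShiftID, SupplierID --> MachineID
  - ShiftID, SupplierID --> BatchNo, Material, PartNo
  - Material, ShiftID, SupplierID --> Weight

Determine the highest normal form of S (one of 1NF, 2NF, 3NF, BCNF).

BCNF

Candidate keys: {ShiftID}, {SupplierID, Weight}. Prime attributes: {ShiftID, SupplierID, Weight}.
Every FD has a superkey on the left, so the relation is in BCNF.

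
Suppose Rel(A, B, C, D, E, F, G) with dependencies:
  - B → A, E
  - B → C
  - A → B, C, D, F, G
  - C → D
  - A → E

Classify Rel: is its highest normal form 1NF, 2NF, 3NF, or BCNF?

Candidate keys: {A}, {B}. Prime attributes: {A, B}.
C → D: {C}⁺ = {C, D}, which is not all of the attributes, so the left side is not a superkey — BCNF is violated.
C → D has non-prime {D} on the right and a non-superkey on the left, so 3NF fails.
With only single-attribute keys there can be no partial dependency, so 2NF holds.

2NF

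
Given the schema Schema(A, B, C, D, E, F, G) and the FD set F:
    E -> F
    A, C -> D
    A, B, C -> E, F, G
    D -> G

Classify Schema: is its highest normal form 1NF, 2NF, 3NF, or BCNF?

1NF

Candidate key: {A, B, C}. Prime attributes: {A, B, C}.
For E -> F we have {E}⁺ = {E, F}; {E} is not a superkey, so BCNF fails.
E -> F has non-prime {F} on the right and a non-superkey on the left, so 3NF fails.
The proper key subset {A, C} of {A, B, C} determines non-prime {D, G}, so the relation is not even in 2NF.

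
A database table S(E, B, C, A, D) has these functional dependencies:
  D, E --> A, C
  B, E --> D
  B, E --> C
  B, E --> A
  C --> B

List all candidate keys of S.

Attributes never on any right-hand side: {E} — every candidate key must contain it.
{B, E}⁺ = {A, B, C, D, E}, which is every attribute, so {B, E} is a candidate key.
{C, E}⁺ = {A, B, C, D, E}, which is every attribute, so {C, E} is a candidate key.
{D, E}⁺ = {A, B, C, D, E}, which is every attribute, so {D, E} is a candidate key.
These are minimal and exhaustive — every other superkey contains one of them.

{B, E}, {C, E}, {D, E}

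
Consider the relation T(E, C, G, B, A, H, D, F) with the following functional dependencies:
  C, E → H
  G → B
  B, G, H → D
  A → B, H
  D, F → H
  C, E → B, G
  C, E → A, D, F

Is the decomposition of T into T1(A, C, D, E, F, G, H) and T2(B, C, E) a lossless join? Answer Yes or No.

T1 ∩ T2 = {C, E}; its closure under F is {A, B, C, D, E, F, G, H}.
T1 is contained in that closure, so T1 ∩ T2 → T1 holds and the join is lossless.

Yes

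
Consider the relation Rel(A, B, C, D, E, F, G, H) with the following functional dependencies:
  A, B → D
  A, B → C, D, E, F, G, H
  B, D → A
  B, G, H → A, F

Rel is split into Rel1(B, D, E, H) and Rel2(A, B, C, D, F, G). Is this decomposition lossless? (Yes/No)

Rel1 ∩ Rel2 = {B, D}; its closure under F is {A, B, C, D, E, F, G, H}.
Rel1 is contained in that closure, so Rel1 ∩ Rel2 → Rel1 holds and the join is lossless.

Yes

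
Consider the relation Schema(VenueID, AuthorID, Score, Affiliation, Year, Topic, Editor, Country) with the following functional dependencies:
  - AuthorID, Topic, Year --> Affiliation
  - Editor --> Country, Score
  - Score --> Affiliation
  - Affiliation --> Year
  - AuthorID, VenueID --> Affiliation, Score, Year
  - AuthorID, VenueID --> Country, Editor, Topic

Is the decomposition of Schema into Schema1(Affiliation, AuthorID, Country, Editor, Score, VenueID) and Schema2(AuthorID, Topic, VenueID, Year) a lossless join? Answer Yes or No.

Yes

Schema1 ∩ Schema2 = {AuthorID, VenueID}; its closure under F is {Affiliation, AuthorID, Country, Editor, Score, Topic, VenueID, Year}.
Since Schema1 ⊆ {Affiliation, AuthorID, Country, Editor, Score, Topic, VenueID, Year}, the intersection is a superkey of Schema1; the decomposition is lossless.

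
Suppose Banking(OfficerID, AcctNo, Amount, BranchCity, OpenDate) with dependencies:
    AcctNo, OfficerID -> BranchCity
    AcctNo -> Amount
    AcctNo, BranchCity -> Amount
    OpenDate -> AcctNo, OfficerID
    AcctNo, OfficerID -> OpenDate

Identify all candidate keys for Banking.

{OpenDate} is a candidate key since {OpenDate}⁺ = {AcctNo, Amount, BranchCity, OfficerID, OpenDate} covers every attribute.
{AcctNo, OfficerID} is a candidate key since {AcctNo, OfficerID}⁺ = {AcctNo, Amount, BranchCity, OfficerID, OpenDate} covers every attribute.
These are minimal and exhaustive — every other superkey contains one of them.

{AcctNo, OfficerID}, {OpenDate}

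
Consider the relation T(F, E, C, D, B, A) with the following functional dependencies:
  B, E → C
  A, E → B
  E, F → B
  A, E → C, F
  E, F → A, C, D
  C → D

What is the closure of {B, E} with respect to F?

Start with {B, E}.
B, E → C applies; add {C} → now {B, C, E}.
C → D applies; add {D} → now {B, C, D, E}.
No further FD applies.

{B, C, D, E}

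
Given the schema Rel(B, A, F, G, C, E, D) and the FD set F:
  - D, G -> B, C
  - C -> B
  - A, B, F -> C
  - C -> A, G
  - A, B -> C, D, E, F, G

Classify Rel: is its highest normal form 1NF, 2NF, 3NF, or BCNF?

BCNF

Candidate keys: {A, B}, {C}, {D, G}. Prime attributes: {A, B, C, D, G}.
The left-hand side of every FD is a superkey, so BCNF is satisfied.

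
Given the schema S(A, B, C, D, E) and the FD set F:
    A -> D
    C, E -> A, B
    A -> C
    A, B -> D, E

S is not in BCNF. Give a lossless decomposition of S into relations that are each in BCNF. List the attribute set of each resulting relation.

{A, B, E}; {A, C, D}

Candidate keys of the original relation: {A, B}, {A, E}, {C, E}.
Within {A, B, C, D, E}: {A}⁺ ∩ {A, B, C, D, E} = {A, C, D}, not the whole set, so A -> C, D violates BCNF; decompose into {A, C, D} and {A, B, E}.
{A, C, D}: every determinant is a superkey — BCNF.
{A, B, E}: every determinant is a superkey — BCNF.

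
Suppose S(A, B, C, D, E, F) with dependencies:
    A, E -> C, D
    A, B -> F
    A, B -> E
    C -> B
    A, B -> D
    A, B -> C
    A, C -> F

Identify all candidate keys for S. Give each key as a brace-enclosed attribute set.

No FD produces {A}, so it must be in every candidate key.
{A, B} is a candidate key since {A, B}⁺ = {A, B, C, D, E, F} covers every attribute.
{A, C} is a candidate key since {A, C}⁺ = {A, B, C, D, E, F} covers every attribute.
{A, E} is a candidate key since {A, E}⁺ = {A, B, C, D, E, F} covers every attribute.
No proper subset of any of these is a key, and no other minimal superkey exists.

{A, B}, {A, C}, {A, E}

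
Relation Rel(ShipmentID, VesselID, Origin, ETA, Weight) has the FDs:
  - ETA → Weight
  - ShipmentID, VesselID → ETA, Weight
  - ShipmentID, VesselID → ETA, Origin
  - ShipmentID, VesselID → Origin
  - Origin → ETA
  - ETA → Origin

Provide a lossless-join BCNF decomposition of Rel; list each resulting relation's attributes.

{ETA, Origin, Weight}; {ETA, ShipmentID, VesselID}

Candidate key of the original relation: {ShipmentID, VesselID}.
{ETA, Origin, ShipmentID, VesselID, Weight}: {ETA} determines {ETA, Origin, Weight} here but is not a superkey — split on ETA → Origin, Weight, giving {ETA, Origin, Weight} and {ETA, ShipmentID, VesselID}.
{ETA, Origin, Weight}: every determinant is a superkey — BCNF.
{ETA, ShipmentID, VesselID}: every determinant is a superkey — BCNF.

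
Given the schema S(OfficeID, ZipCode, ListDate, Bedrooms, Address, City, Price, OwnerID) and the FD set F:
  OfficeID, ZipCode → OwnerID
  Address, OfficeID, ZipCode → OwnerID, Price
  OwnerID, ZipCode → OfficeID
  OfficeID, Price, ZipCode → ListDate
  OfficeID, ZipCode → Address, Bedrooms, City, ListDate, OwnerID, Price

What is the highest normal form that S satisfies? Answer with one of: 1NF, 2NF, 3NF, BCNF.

Candidate keys: {OfficeID, ZipCode}, {OwnerID, ZipCode}. Prime attributes: {OfficeID, OwnerID, ZipCode}.
Every FD has a superkey on the left, so the relation is in BCNF.

BCNF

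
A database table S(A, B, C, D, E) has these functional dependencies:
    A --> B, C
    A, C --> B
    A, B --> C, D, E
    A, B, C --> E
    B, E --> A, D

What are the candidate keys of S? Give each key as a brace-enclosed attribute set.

{A}, {B, E}

{A}⁺ = {A, B, C, D, E}, which is every attribute, so {A} is a candidate key.
{B, E}⁺ = {A, B, C, D, E}, which is every attribute, so {B, E} is a candidate key.
No proper subset of any of these is a key, and no other minimal superkey exists.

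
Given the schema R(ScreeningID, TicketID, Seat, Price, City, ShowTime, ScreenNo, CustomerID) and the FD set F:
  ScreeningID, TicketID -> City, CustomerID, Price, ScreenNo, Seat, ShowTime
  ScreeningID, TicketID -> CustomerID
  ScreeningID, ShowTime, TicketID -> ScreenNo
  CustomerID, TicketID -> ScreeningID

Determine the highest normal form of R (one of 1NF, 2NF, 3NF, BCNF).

Candidate keys: {CustomerID, TicketID}, {ScreeningID, TicketID}. Prime attributes: {CustomerID, ScreeningID, TicketID}.
Every FD has a superkey on the left, so the relation is in BCNF.

BCNF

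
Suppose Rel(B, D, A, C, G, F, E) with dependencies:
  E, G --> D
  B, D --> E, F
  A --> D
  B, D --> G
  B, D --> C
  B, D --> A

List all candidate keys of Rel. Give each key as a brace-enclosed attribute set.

{A, B}, {B, D}, {B, E, G}

{B} never appears on the right of any FD, so every key must include it.
{A, B} is a candidate key since {A, B}⁺ = {A, B, C, D, E, F, G} covers every attribute.
{B, D} is a candidate key since {B, D}⁺ = {A, B, C, D, E, F, G} covers every attribute.
{B, E, G} is a candidate key since {B, E, G}⁺ = {A, B, C, D, E, F, G} covers every attribute.
These are minimal and exhaustive — every other superkey contains one of them.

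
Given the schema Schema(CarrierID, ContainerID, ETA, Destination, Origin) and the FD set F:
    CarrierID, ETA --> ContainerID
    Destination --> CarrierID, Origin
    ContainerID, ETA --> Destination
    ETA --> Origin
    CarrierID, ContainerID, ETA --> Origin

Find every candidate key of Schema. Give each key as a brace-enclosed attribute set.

{CarrierID, ETA}, {ContainerID, ETA}, {Destination, ETA}

Attributes never on any right-hand side: {ETA} — every candidate key must contain it.
{CarrierID, ETA}⁺ = {CarrierID, ContainerID, Destination, ETA, Origin} — all of the relation — so {CarrierID, ETA} is a candidate key.
{ContainerID, ETA}⁺ = {CarrierID, ContainerID, Destination, ETA, Origin} — all of the relation — so {ContainerID, ETA} is a candidate key.
{Destination, ETA}⁺ = {CarrierID, ContainerID, Destination, ETA, Origin} — all of the relation — so {Destination, ETA} is a candidate key.
These are minimal and exhaustive — every other superkey contains one of them.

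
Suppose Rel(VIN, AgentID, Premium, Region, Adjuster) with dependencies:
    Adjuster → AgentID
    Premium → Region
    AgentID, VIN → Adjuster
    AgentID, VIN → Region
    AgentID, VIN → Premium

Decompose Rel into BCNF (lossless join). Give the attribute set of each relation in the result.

{Adjuster, AgentID}; {Adjuster, Premium, VIN}; {Premium, Region}

Candidate keys of the original relation: {Adjuster, VIN}, {AgentID, VIN}.
{Adjuster, AgentID, Premium, Region, VIN}: {Adjuster} determines {Adjuster, AgentID} here but is not a superkey — split on Adjuster → AgentID, giving {Adjuster, AgentID} and {Adjuster, Premium, Region, VIN}.
{Adjuster, AgentID} has no BCNF violation.
{Adjuster, Premium, Region, VIN}: {Premium} determines {Premium, Region} here but is not a superkey — split on Premium → Region, giving {Premium, Region} and {Adjuster, Premium, VIN}.
{Premium, Region} has no BCNF violation.
{Adjuster, Premium, VIN} has no BCNF violation.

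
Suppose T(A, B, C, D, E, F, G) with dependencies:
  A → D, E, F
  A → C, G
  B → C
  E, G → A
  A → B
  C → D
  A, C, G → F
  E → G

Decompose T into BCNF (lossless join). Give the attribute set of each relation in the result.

Candidate keys of the original relation: {A}, {E}.
Within {A, B, C, D, E, F, G}: {B}⁺ ∩ {A, B, C, D, E, F, G} = {B, C, D}, not the whole set, so B → C, D violates BCNF; decompose into {B, C, D} and {A, B, E, F, G}.
Within {B, C, D}: {C}⁺ ∩ {B, C, D} = {C, D}, not the whole set, so C → D violates BCNF; decompose into {C, D} and {B, C}.
{C, D} is in BCNF.
{B, C} is in BCNF.
{A, B, E, F, G} is in BCNF.

{A, B, E, F, G}; {B, C}; {C, D}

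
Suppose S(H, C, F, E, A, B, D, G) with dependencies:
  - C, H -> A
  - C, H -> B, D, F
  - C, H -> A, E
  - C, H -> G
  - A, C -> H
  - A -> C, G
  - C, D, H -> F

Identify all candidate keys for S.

{A}⁺ = {A, B, C, D, E, F, G, H}, which is every attribute, so {A} is a candidate key.
{C, H}⁺ = {A, B, C, D, E, F, G, H}, which is every attribute, so {C, H} is a candidate key.
No proper subset of any of these is a key, and no other minimal superkey exists.

{A}, {C, H}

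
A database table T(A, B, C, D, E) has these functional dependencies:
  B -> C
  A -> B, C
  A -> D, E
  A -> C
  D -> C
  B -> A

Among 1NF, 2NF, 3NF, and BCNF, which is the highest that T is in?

2NF

Candidate keys: {A}, {B}. Prime attributes: {A, B}.
D -> C: {D}⁺ = {C, D}, which is not all of the attributes, so the left side is not a superkey — BCNF is violated.
D -> C determines the non-prime attribute {C} from a non-superkey — 3NF is violated.
With only single-attribute keys there can be no partial dependency, so 2NF holds.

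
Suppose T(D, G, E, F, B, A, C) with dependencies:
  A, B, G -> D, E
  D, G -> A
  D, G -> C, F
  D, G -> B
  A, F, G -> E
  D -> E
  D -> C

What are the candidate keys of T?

{A, B, G}, {D, G}

No FD produces {G}, so it must be in every candidate key.
{D, G}⁺ = {A, B, C, D, E, F, G}, which is every attribute, so {D, G} is a candidate key.
{A, B, G}⁺ = {A, B, C, D, E, F, G}, which is every attribute, so {A, B, G} is a candidate key.
No proper subset of any of these is a key, and no other minimal superkey exists.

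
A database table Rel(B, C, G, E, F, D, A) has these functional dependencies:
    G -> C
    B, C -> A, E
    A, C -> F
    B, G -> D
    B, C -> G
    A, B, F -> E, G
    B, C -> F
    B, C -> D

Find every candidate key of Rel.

{B} never appears on the right of any FD, so every key must include it.
{B, C}⁺ = {A, B, C, D, E, F, G} — all of the relation — so {B, C} is a candidate key.
{B, G}⁺ = {A, B, C, D, E, F, G} — all of the relation — so {B, G} is a candidate key.
{A, B, F}⁺ = {A, B, C, D, E, F, G} — all of the relation — so {A, B, F} is a candidate key.
No proper subset of any of these is a key, and no other minimal superkey exists.

{A, B, F}, {B, C}, {B, G}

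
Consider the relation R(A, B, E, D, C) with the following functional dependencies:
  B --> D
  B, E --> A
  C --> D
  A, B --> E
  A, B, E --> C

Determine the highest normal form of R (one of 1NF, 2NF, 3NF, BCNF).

Candidate keys: {A, B}, {B, E}. Prime attributes: {A, B, E}.
B --> D: {B}⁺ = {B, D}, which is not all of the attributes, so the left side is not a superkey — BCNF is violated.
B --> D has non-prime {D} on the right and a non-superkey on the left, so 3NF fails.
{B} is a proper subset of the key {A, B}, and {B}⁺ contains the non-prime attribute {D} — a partial dependency, so 2NF is violated.

1NF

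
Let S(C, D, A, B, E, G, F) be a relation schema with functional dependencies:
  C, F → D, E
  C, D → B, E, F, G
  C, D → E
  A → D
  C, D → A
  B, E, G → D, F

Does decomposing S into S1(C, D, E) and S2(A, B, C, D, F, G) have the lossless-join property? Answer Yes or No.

Yes

The shared attributes are {C, D} and {C, D}⁺ = {A, B, C, D, E, F, G}.
S1 is contained in that closure, so S1 ∩ S2 → S1 holds and the join is lossless.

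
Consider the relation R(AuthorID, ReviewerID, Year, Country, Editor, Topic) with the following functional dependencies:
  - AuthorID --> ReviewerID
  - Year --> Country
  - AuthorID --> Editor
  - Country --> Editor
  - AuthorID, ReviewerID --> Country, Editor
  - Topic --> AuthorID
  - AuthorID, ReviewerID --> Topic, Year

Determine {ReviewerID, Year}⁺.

Start with {ReviewerID, Year}.
Year --> Country applies; add {Country} → now {Country, ReviewerID, Year}.
Country --> Editor applies; add {Editor} → now {Country, Editor, ReviewerID, Year}.
No further FD applies.

{Country, Editor, ReviewerID, Year}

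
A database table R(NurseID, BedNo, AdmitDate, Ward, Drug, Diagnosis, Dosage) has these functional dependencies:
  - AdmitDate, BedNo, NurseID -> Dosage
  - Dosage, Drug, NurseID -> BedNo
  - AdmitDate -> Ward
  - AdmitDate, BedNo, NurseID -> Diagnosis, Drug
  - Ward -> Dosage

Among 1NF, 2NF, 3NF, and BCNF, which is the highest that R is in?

1NF

Candidate keys: {AdmitDate, BedNo, NurseID}, {AdmitDate, Drug, NurseID}. Prime attributes: {AdmitDate, BedNo, Drug, NurseID}.
Dosage, Drug, NurseID -> BedNo: {Dosage, Drug, NurseID}⁺ = {BedNo, Dosage, Drug, NurseID}, which is not all of the attributes, so the left side is not a superkey — BCNF is violated.
AdmitDate -> Ward determines the non-prime attribute {Ward} from a non-superkey — 3NF is violated.
{AdmitDate} is a proper subset of the key {AdmitDate, BedNo, NurseID}, and {AdmitDate}⁺ contains the non-prime attributes {Dosage, Ward} — a partial dependency, so 2NF is violated.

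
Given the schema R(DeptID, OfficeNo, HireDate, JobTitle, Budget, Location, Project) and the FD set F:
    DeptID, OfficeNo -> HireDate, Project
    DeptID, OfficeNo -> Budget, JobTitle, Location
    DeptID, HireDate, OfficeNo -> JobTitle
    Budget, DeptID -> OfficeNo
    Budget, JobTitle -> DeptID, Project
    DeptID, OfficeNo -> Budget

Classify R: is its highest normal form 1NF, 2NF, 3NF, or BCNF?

Candidate keys: {Budget, DeptID}, {Budget, JobTitle}, {DeptID, OfficeNo}. Prime attributes: {Budget, DeptID, JobTitle, OfficeNo}.
Every FD has a superkey on the left, so the relation is in BCNF.

BCNF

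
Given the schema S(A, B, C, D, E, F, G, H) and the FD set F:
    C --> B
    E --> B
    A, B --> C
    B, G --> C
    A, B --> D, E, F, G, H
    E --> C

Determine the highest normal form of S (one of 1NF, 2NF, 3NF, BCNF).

3NF

Candidate keys: {A, B}, {A, C}, {A, E}. Prime attributes: {A, B, C, E}.
For C --> B we have {C}⁺ = {B, C}; {C} is not a superkey, so BCNF fails.
But every attribute on its right side ({B}) is prime, and the same holds for every other non-superkey FD, so 3NF still holds.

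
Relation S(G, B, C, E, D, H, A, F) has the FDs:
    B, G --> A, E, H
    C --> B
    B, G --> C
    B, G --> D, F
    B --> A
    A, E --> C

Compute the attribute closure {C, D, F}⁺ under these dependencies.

Start with {C, D, F}.
C --> B applies; add {B} → now {B, C, D, F}.
B --> A applies; add {A} → now {A, B, C, D, F}.
No further FD applies.

{A, B, C, D, F}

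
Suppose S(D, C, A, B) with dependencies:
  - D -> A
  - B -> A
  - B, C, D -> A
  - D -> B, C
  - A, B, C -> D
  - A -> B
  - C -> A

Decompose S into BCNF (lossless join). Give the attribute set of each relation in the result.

{A, B}; {B, C, D}

Candidate keys of the original relation: {C}, {D}.
Within {A, B, C, D}: {B}⁺ ∩ {A, B, C, D} = {A, B}, not the whole set, so B -> A violates BCNF; decompose into {A, B} and {B, C, D}.
{A, B} has no BCNF violation.
{B, C, D} has no BCNF violation.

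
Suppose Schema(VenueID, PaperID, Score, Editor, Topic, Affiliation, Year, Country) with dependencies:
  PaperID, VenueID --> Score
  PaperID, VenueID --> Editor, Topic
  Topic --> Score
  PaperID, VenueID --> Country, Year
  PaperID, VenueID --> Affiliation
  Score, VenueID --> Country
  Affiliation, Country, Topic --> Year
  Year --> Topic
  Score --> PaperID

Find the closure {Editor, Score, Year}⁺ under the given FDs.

{Editor, PaperID, Score, Topic, Year}

Start with {Editor, Score, Year}.
Year --> Topic applies; add {Topic} → now {Editor, Score, Topic, Year}.
Score --> PaperID applies; add {PaperID} → now {Editor, PaperID, Score, Topic, Year}.
No further FD applies.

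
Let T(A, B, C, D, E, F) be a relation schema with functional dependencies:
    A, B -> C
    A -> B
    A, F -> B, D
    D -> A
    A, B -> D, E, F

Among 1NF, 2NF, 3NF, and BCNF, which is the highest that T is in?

BCNF

Candidate keys: {A}, {D}. Prime attributes: {A, D}.
Every FD has a superkey on the left, so the relation is in BCNF.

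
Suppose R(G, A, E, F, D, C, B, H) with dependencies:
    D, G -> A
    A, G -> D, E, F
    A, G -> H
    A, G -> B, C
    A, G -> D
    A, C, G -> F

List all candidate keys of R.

{G} never appears on the right of any FD, so every key must include it.
{A, G}⁺ = {A, B, C, D, E, F, G, H}, which is every attribute, so {A, G} is a candidate key.
{D, G}⁺ = {A, B, C, D, E, F, G, H}, which is every attribute, so {D, G} is a candidate key.
Any other superkey properly contains one of these, so there are no further candidate keys.

{A, G}, {D, G}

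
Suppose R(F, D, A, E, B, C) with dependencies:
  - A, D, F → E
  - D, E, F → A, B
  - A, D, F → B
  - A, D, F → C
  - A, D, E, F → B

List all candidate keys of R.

No FD produces {D, F}, so they must be in every candidate key.
{A, D, F}⁺ = {A, B, C, D, E, F}, which is every attribute, so {A, D, F} is a candidate key.
{D, E, F}⁺ = {A, B, C, D, E, F}, which is every attribute, so {D, E, F} is a candidate key.
Any other superkey properly contains one of these, so there are no further candidate keys.

{A, D, F}, {D, E, F}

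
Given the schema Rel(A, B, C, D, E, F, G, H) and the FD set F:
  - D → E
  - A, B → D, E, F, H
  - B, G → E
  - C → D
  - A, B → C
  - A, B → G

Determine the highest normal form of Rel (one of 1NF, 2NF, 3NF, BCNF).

2NF

Candidate key: {A, B}. Prime attributes: {A, B}.
D → E: {D}⁺ = {D, E}, which is not all of the attributes, so the left side is not a superkey — BCNF is violated.
D → E has non-prime {E} on the right and a non-superkey on the left, so 3NF fails.
No non-prime attribute depends on a proper subset of any candidate key, so 2NF holds.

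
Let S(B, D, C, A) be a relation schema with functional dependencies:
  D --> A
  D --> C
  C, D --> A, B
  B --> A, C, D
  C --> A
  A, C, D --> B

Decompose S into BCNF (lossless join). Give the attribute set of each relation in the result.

{A, C}; {B, C, D}

Candidate keys of the original relation: {B}, {D}.
{A, B, C, D}: {C} determines {A, C} here but is not a superkey — split on C --> A, giving {A, C} and {B, C, D}.
{A, C} is in BCNF.
{B, C, D} is in BCNF.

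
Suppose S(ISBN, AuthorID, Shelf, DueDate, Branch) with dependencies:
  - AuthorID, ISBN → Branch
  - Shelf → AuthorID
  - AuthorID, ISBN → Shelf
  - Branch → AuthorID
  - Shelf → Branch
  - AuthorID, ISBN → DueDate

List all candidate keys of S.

Attributes never on any right-hand side: {ISBN} — every candidate key must contain it.
{AuthorID, ISBN}⁺ = {AuthorID, Branch, DueDate, ISBN, Shelf} — all of the relation — so {AuthorID, ISBN} is a candidate key.
{Branch, ISBN}⁺ = {AuthorID, Branch, DueDate, ISBN, Shelf} — all of the relation — so {Branch, ISBN} is a candidate key.
{ISBN, Shelf}⁺ = {AuthorID, Branch, DueDate, ISBN, Shelf} — all of the relation — so {ISBN, Shelf} is a candidate key.
No proper subset of any of these is a key, and no other minimal superkey exists.

{AuthorID, ISBN}, {Branch, ISBN}, {ISBN, Shelf}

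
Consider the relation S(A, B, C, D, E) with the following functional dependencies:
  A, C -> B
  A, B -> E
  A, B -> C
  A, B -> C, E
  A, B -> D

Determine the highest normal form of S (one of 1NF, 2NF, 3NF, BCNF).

Candidate keys: {A, B}, {A, C}. Prime attributes: {A, B, C}.
Each dependency's left side is a superkey — BCNF holds.

BCNF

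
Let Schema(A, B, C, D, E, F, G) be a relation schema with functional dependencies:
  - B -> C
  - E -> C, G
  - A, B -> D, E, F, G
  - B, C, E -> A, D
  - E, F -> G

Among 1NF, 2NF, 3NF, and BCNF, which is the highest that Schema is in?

Candidate keys: {A, B}, {B, E}. Prime attributes: {A, B, E}.
For B -> C we have {B}⁺ = {B, C}; {B} is not a superkey, so BCNF fails.
B -> C determines the non-prime attribute {C} from a non-superkey — 3NF is violated.
Since {B} ⊂ {A, B} and {B}⁺ ⊇ {C} with {C} non-prime, there is a partial dependency; 2NF fails.

1NF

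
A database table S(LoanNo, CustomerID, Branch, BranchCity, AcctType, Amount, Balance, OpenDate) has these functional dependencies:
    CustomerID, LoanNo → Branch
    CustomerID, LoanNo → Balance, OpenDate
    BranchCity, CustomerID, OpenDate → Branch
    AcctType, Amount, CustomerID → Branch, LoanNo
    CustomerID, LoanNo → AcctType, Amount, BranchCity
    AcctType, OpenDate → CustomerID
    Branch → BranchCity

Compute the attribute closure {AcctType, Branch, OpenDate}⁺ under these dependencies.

{AcctType, Branch, BranchCity, CustomerID, OpenDate}

Start with {AcctType, Branch, OpenDate}.
AcctType, OpenDate → CustomerID applies; add {CustomerID} → now {AcctType, Branch, CustomerID, OpenDate}.
Branch → BranchCity applies; add {BranchCity} → now {AcctType, Branch, BranchCity, CustomerID, OpenDate}.
No further FD applies.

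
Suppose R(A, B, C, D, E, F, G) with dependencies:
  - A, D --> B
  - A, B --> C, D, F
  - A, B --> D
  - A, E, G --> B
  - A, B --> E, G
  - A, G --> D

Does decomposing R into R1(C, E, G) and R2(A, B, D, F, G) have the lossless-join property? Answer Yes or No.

No

R1 ∩ R2 = {G}; its closure under F is {G}.
Neither R1 nor R2 is contained in that closure, so the decomposition is lossy.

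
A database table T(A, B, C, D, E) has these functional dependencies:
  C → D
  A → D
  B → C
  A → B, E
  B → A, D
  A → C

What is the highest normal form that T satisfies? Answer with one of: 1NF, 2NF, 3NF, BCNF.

2NF

Candidate keys: {A}, {B}. Prime attributes: {A, B}.
For C → D we have {C}⁺ = {C, D}; {C} is not a superkey, so BCNF fails.
Because {D} is non-prime and the left side of C → D is not a superkey, the relation is not in 3NF.
Every candidate key is a single attribute, so no partial dependency is possible; 2NF holds.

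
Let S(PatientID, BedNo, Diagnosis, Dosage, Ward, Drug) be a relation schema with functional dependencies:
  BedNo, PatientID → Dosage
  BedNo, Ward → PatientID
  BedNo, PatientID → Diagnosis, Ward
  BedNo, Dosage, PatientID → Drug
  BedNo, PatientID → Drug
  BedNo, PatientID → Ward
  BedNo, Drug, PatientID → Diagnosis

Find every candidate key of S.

{BedNo, PatientID}, {BedNo, Ward}

No FD produces {BedNo}, so it must be in every candidate key.
{BedNo, PatientID}⁺ = {BedNo, Diagnosis, Dosage, Drug, PatientID, Ward}, which is every attribute, so {BedNo, PatientID} is a candidate key.
{BedNo, Ward}⁺ = {BedNo, Diagnosis, Dosage, Drug, PatientID, Ward}, which is every attribute, so {BedNo, Ward} is a candidate key.
No proper subset of any of these is a key, and no other minimal superkey exists.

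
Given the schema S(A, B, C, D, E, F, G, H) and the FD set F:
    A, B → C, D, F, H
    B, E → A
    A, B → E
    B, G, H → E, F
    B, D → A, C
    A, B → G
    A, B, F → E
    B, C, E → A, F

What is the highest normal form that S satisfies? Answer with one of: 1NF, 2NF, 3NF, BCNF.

Candidate keys: {A, B}, {B, D}, {B, E}, {B, G, H}. Prime attributes: {A, B, D, E, G, H}.
Every FD has a superkey on the left, so the relation is in BCNF.

BCNF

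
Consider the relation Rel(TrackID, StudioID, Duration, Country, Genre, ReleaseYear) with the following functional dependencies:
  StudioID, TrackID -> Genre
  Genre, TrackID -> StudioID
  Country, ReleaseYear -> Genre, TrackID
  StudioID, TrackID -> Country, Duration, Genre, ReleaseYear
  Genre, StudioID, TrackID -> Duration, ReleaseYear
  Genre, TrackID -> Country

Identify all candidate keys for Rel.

{Country, ReleaseYear}⁺ = {Country, Duration, Genre, ReleaseYear, StudioID, TrackID} — all of the relation — so {Country, ReleaseYear} is a candidate key.
{Genre, TrackID}⁺ = {Country, Duration, Genre, ReleaseYear, StudioID, TrackID} — all of the relation — so {Genre, TrackID} is a candidate key.
{StudioID, TrackID}⁺ = {Country, Duration, Genre, ReleaseYear, StudioID, TrackID} — all of the relation — so {StudioID, TrackID} is a candidate key.
Any other superkey properly contains one of these, so there are no further candidate keys.

{Country, ReleaseYear}, {Genre, TrackID}, {StudioID, TrackID}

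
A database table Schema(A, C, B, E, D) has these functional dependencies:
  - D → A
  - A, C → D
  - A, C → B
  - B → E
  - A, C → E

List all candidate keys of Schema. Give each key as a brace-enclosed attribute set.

{A, C}, {C, D}

{C} never appears on the right of any FD, so every key must include it.
Closure of {A, C} is {A, B, C, D, E}, the whole schema; {A, C} is a candidate key.
Closure of {C, D} is {A, B, C, D, E}, the whole schema; {C, D} is a candidate key.
These are minimal and exhaustive — every other superkey contains one of them.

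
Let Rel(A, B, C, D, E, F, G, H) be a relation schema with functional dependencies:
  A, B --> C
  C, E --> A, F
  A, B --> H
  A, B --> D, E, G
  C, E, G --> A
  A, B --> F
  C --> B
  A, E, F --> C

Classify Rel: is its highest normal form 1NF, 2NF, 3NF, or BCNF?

Candidate keys: {A, B}, {A, C}, {A, E, F}, {C, E}. Prime attributes: {A, B, C, E, F}.
C --> B breaks BCNF: {C}⁺ = {B, C}, so {C} is not a superkey.
But every attribute on its right side ({B}) is prime, and the same holds for every other non-superkey FD, so 3NF still holds.

3NF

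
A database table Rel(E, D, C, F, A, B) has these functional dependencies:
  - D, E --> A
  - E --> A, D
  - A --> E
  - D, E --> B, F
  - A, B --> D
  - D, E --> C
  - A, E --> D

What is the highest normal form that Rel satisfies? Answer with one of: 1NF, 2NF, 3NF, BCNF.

BCNF

Candidate keys: {A}, {E}. Prime attributes: {A, E}.
Every FD has a superkey on the left, so the relation is in BCNF.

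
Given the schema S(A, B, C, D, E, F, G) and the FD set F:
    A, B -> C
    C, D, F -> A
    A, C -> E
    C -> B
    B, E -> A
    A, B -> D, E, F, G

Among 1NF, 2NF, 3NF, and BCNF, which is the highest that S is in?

3NF

Candidate keys: {A, B}, {A, C}, {B, E}, {C, D, F}, {C, E}. Prime attributes: {A, B, C, D, E, F}.
C -> B breaks BCNF: {C}⁺ = {B, C}, so {C} is not a superkey.
Its right-hand attributes {B} are all prime, as are those of every other non-superkey FD — the relation is in 3NF.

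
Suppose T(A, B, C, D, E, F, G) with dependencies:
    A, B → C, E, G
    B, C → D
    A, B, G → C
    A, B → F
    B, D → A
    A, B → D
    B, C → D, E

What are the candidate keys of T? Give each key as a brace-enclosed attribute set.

{A, B}, {B, C}, {B, D}

Attributes never on any right-hand side: {B} — every candidate key must contain it.
{A, B}⁺ = {A, B, C, D, E, F, G}, which is every attribute, so {A, B} is a candidate key.
{B, C}⁺ = {A, B, C, D, E, F, G}, which is every attribute, so {B, C} is a candidate key.
{B, D}⁺ = {A, B, C, D, E, F, G}, which is every attribute, so {B, D} is a candidate key.
These are minimal and exhaustive — every other superkey contains one of them.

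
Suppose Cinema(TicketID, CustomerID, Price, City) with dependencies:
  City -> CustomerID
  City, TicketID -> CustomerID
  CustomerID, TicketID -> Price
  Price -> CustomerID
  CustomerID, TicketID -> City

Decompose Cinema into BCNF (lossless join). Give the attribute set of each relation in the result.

{City, CustomerID}; {City, Price, TicketID}

Candidate keys of the original relation: {City, TicketID}, {CustomerID, TicketID}, {Price, TicketID}.
Within {City, CustomerID, Price, TicketID}: {City}⁺ ∩ {City, CustomerID, Price, TicketID} = {City, CustomerID}, not the whole set, so City -> CustomerID violates BCNF; decompose into {City, CustomerID} and {City, Price, TicketID}.
{City, CustomerID}: every determinant is a superkey — BCNF.
{City, Price, TicketID}: every determinant is a superkey — BCNF.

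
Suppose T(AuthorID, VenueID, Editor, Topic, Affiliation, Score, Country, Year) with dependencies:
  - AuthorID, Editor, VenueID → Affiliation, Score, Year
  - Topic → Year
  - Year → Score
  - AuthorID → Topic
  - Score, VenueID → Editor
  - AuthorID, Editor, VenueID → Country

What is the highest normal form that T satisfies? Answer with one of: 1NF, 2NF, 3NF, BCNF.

Candidate key: {AuthorID, VenueID}. Prime attributes: {AuthorID, VenueID}.
Topic → Year breaks BCNF: {Topic}⁺ = {Score, Topic, Year}, so {Topic} is not a superkey.
Because {Year} is non-prime and the left side of Topic → Year is not a superkey, the relation is not in 3NF.
Since {AuthorID} ⊂ {AuthorID, VenueID} and {AuthorID}⁺ ⊇ {Score, Topic, Year} with {Score, Topic, Year} non-prime, there is a partial dependency; 2NF fails.

1NF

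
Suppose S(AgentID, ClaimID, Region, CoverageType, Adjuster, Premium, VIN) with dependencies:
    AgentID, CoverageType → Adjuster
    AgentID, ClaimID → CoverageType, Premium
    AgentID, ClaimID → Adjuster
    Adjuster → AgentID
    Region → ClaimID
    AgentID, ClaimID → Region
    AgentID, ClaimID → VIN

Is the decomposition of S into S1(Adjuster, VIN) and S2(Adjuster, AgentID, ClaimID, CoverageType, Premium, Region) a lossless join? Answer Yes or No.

Common attributes: {Adjuster}; their closure is {Adjuster, AgentID}.
The closure covers neither S1 nor S2 entirely; the join is not lossless.

No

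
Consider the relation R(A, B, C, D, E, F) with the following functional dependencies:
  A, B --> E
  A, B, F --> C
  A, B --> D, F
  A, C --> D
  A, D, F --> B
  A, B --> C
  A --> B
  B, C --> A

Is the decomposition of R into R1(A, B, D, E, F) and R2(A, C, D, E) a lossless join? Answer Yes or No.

Yes

Common attributes: {A, D, E}; their closure is {A, B, C, D, E, F}.
This includes all of R1, so the common attributes are a superkey of R1 — the join is lossless.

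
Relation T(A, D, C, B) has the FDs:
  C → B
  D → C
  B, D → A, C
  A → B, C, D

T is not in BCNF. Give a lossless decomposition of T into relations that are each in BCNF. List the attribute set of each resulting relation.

Candidate keys of the original relation: {A}, {D}.
{A, B, C, D}: {C} determines {B, C} here but is not a superkey — split on C → B, giving {B, C} and {A, C, D}.
{B, C} has no BCNF violation.
{A, C, D} has no BCNF violation.

{A, C, D}; {B, C}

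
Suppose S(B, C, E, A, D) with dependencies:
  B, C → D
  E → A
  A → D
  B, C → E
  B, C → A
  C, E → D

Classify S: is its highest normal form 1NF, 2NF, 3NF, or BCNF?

2NF

Candidate key: {B, C}. Prime attributes: {B, C}.
E → A breaks BCNF: {E}⁺ = {A, D, E}, so {E} is not a superkey.
E → A has non-prime {A} on the right and a non-superkey on the left, so 3NF fails.
Checking every proper subset of each key, none determines a non-prime attribute — 2NF is satisfied.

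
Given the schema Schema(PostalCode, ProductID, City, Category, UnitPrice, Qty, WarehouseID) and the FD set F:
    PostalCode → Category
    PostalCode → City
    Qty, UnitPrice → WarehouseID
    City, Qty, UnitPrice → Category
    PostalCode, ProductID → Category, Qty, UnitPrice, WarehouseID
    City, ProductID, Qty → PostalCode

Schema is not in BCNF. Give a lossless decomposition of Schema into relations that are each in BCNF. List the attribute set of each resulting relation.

Candidate keys of the original relation: {City, ProductID, Qty}, {PostalCode, ProductID}.
Within {Category, City, PostalCode, ProductID, Qty, UnitPrice, WarehouseID}: {PostalCode}⁺ ∩ {Category, City, PostalCode, ProductID, Qty, UnitPrice, WarehouseID} = {Category, City, PostalCode}, not the whole set, so PostalCode → Category, City violates BCNF; decompose into {Category, City, PostalCode} and {PostalCode, ProductID, Qty, UnitPrice, WarehouseID}.
{Category, City, PostalCode} is in BCNF.
Within {PostalCode, ProductID, Qty, UnitPrice, WarehouseID}: {Qty, UnitPrice}⁺ ∩ {PostalCode, ProductID, Qty, UnitPrice, WarehouseID} = {Qty, UnitPrice, WarehouseID}, not the whole set, so Qty, UnitPrice → WarehouseID violates BCNF; decompose into {Qty, UnitPrice, WarehouseID} and {PostalCode, ProductID, Qty, UnitPrice}.
{Qty, UnitPrice, WarehouseID} is in BCNF.
{PostalCode, ProductID, Qty, UnitPrice} is in BCNF.

{Category, City, PostalCode}; {PostalCode, ProductID, Qty, UnitPrice}; {Qty, UnitPrice, WarehouseID}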